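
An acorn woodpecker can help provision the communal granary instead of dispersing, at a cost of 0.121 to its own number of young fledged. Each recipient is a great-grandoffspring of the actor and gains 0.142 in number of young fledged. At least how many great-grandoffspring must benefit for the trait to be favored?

r to a great-grandoffspring = 1/8 (three parent–offspring links: r = (1/2)^3 = 1/8).
Hamilton's rule: n·r·B > C  ⇒  n > C/(r·B) = 0.121/(0.125·0.142) = 6.817.
The smallest integer exceeding 6.817 is 7.

7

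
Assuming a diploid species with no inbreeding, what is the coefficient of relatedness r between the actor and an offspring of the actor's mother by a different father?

0.25

Each parent–offspring link contributes a factor of 1/2, and independent paths through distinct common ancestors add.
Half-sibs share one parent — one path of length 2: r = (1/2)^2 = 1/4.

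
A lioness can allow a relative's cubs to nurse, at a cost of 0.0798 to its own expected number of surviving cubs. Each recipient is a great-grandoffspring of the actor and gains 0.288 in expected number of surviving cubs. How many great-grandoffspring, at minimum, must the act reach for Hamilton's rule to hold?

r to a great-grandoffspring = 1/8 (three parent–offspring links: r = (1/2)^3 = 1/8).
Hamilton's rule: n·r·B > C  ⇒  n > C/(r·B) = 0.0798/(0.125·0.288) = 2.217.
The smallest integer exceeding 2.217 is 3.

3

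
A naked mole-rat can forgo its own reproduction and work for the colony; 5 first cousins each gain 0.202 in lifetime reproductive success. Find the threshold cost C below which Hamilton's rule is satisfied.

0.12625

r to a first cousin = 0.125 (first cousins share one grandparent pair — two paths of length 4: r = 2·(1/2)^4 = 1/8).
Hamilton's rule: n·r·B > C, so the trait is favored while C < n·r·B = 5·0.125·0.202 = 0.12625.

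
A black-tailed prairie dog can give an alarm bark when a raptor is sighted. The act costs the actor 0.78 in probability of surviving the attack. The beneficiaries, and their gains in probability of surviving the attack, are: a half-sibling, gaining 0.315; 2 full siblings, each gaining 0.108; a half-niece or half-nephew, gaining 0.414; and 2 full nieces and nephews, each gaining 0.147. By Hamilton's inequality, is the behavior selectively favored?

No

Hamilton's rule: the trait is favored when the sum of r·B over every recipient exceeds the actor's cost C.
r to a half-sibling = 0.25 (half-sibs share one parent — one path of length 2: r = (1/2)^2 = 1/4).
r to a full sibling = 1/2 (full sibs share both parents — two paths of length 2: r = 2·(1/2)^2 = 1/2).
r to a half-niece or half-nephew = 1/8 (half-aunt/uncle↔niece/nephew: one path of length 3: r = (1/2)^3 = 1/8).
r to a full niece or nephew = 1/4 (full aunt/uncle↔niece/nephew: two paths of length 3 through the shared grandparent pair: r = 2·(1/2)^3 = 1/4).
Summing one r·B term per recipient: 1·0.25·0.315 + 2·0.5·0.108 + 1·0.125·0.414 + 2·0.25·0.147 = 0.312.
0.312 < 0.78: the indirect benefit is less than the cost.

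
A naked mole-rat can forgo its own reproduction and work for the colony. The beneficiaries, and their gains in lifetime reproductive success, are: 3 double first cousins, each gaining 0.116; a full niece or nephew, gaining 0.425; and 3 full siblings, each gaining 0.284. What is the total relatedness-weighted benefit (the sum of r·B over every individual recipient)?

r to a double first cousin = 1/4 (double first cousins share both grandparent pairs — four paths of length 4: r = 4·(1/2)^4 = 1/4).
r to a full niece or nephew = 1/4 (full aunt/uncle↔niece/nephew: two paths of length 3 through the shared grandparent pair: r = 2·(1/2)^3 = 1/4).
r to a full sibling = 1/2 (full sibs share both parents — two paths of length 2: r = 2·(1/2)^2 = 1/2).
Summing one r·B term per recipient: 3·0.25·0.116 + 1·0.25·0.425 + 3·0.5·0.284 = 0.61925.

0.61925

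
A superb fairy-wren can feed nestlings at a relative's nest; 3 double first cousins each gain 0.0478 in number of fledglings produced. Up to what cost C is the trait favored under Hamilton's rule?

r to a double first cousin = 0.25 (double first cousins share both grandparent pairs — four paths of length 4: r = 4·(1/2)^4 = 1/4).
Hamilton's rule: n·r·B > C, so the trait is favored while C < n·r·B = 3·0.25·0.0478 = 0.03585.

0.03585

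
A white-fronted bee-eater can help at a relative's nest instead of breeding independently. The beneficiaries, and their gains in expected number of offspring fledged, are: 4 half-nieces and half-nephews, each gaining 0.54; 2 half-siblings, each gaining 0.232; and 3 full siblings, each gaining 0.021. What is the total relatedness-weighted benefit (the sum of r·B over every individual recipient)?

0.4175

r to a half-niece or half-nephew = 1/8 (half-aunt/uncle↔niece/nephew: one path of length 3: r = (1/2)^3 = 1/8).
r to a half-sibling = 1/4 (half-sibs share one parent — one path of length 2: r = (1/2)^2 = 1/4).
r to a full sibling = 0.5 (full sibs share both parents — two paths of length 2: r = 2·(1/2)^2 = 1/2).
Summing one r·B term per recipient: 4·0.125·0.54 + 2·0.25·0.232 + 3·0.5·0.021 = 0.4175.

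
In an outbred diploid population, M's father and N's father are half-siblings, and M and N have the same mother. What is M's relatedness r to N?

0.3125

Relatedness sums over independent paths through distinct common ancestors.
M and N are related in two ways: half first cousins through their fathers (r = 1/16) and half-sibs through their shared mother (r = 1/4).
r = 1/16 + 1/4 = 5/16 = 0.3125.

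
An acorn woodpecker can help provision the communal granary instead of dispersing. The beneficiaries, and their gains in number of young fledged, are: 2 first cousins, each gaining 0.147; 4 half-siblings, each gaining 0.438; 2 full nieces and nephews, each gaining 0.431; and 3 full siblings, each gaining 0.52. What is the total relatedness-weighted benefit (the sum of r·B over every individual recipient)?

1.47025

r to a first cousin = 1/8 (first cousins share one grandparent pair — two paths of length 4: r = 2·(1/2)^4 = 1/8).
r to a half-sibling = 1/4 (half-sibs share one parent — one path of length 2: r = (1/2)^2 = 1/4).
r to a full niece or nephew = 0.25 (full aunt/uncle↔niece/nephew: two paths of length 3 through the shared grandparent pair: r = 2·(1/2)^3 = 1/4).
r to a full sibling = 0.5 (full sibs share both parents — two paths of length 2: r = 2·(1/2)^2 = 1/2).
Summing one r·B term per recipient: 2·0.125·0.147 + 4·0.25·0.438 + 2·0.25·0.431 + 3·0.5·0.52 = 1.47025.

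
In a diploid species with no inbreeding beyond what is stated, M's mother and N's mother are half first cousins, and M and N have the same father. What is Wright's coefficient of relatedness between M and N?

0.265625

Wright's path rule: contributions from independent ancestry routes add.
M and N are related in two ways: half second cousins through their mothers (r = 1/64) and half-sibs through their shared father (r = 1/4).
r = 1/64 + 1/4 = 17/64 = 0.265625.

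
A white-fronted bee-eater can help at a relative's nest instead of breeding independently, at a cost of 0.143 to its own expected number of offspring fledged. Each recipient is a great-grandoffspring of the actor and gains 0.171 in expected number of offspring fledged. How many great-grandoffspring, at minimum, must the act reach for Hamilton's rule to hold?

r to a great-grandoffspring = 0.125 (three parent–offspring links: r = (1/2)^3 = 1/8).
Hamilton's rule: n·r·B > C  ⇒  n > C/(r·B) = 0.143/(0.125·0.171) = 6.69.
The smallest integer exceeding 6.69 is 7.

7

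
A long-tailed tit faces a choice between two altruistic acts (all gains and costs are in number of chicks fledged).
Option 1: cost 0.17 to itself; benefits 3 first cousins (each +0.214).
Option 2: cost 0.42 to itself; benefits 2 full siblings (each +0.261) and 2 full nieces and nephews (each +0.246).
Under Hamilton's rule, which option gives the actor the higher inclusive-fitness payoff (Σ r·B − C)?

Option 1: r to a first cousin = 0.125.
Option 1: Σ r·B − C = (3·0.125·0.214) − 0.17 = -0.08975.
Option 2: r to a full sibling = 0.5.
Option 2: r to a full niece or nephew = 0.25.
Option 2: Σ r·B − C = (2·0.5·0.261 + 2·0.25·0.246) − 0.42 = -0.036.
Option 2 has the higher net inclusive-fitness payoff.

Option 2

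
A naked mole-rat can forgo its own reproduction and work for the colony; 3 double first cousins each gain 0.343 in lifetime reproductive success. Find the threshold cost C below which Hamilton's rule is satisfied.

r to a double first cousin = 1/4 (double first cousins share both grandparent pairs — four paths of length 4: r = 4·(1/2)^4 = 1/4).
Hamilton's rule: n·r·B > C, so the trait is favored while C < n·r·B = 3·0.25·0.343 = 0.25725.

0.25725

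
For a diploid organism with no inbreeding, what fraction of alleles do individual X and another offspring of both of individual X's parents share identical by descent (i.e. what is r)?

Each parent–offspring link contributes a factor of 1/2, and independent paths through distinct common ancestors add.
Full sibs share both parents — two paths of length 2: r = 2·(1/2)^2 = 1/2.

0.5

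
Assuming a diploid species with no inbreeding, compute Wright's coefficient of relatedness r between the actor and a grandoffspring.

Two parent–offspring links: r = (1/2)^2 = 1/4.

0.25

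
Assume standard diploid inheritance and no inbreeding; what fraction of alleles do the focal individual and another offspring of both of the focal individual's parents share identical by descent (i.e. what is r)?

0.5

Each parent–offspring link contributes a factor of 1/2, and independent paths through distinct common ancestors add.
Full sibs share both parents — two paths of length 2: r = 2·(1/2)^2 = 1/2.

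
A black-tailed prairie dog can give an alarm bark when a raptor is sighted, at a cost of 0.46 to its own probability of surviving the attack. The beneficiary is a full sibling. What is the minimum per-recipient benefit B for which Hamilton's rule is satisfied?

0.92

r to a full sibling = 1/2 (full sibs share both parents — two paths of length 2: r = 2·(1/2)^2 = 1/2).
Hamilton's rule with n recipients of equal r: n·r·B > C, so B > C/(n·r) = 0.46/(1·0.5) = 0.92.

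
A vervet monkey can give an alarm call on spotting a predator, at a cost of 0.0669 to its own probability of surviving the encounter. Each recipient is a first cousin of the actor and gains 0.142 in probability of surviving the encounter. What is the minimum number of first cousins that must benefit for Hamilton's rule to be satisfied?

r to a first cousin = 0.125 (first cousins share one grandparent pair — two paths of length 4: r = 2·(1/2)^4 = 1/8).
Hamilton's rule: n·r·B > C  ⇒  n > C/(r·B) = 0.0669/(0.125·0.142) = 3.769.
The smallest integer exceeding 3.769 is 4.

4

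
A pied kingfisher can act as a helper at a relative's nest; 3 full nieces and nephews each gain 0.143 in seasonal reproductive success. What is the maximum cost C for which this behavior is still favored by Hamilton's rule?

0.10725

r to a full niece or nephew = 1/4 (full aunt/uncle↔niece/nephew: two paths of length 3 through the shared grandparent pair: r = 2·(1/2)^3 = 1/4).
Hamilton's rule: n·r·B > C, so the trait is favored while C < n·r·B = 3·0.25·0.143 = 0.10725.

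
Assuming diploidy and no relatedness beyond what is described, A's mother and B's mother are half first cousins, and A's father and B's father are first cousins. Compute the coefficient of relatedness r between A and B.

0.046875

Independent pedigree routes through distinct common ancestors add.
A and B are related in two ways: half second cousins through their mothers (r = 1/64) and second cousins through their fathers (r = 1/32).
r = 1/64 + 1/32 = 0.046875.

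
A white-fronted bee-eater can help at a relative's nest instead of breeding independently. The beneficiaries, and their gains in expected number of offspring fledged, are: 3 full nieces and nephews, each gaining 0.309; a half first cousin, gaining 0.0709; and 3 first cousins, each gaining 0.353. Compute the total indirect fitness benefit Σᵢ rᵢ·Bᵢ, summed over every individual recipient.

0.36855625

r to a full niece or nephew = 1/4 (full aunt/uncle↔niece/nephew: two paths of length 3 through the shared grandparent pair: r = 2·(1/2)^3 = 1/4).
r to a half first cousin = 1/16 (half first cousins share one grandparent — one path of length 4: r = (1/2)^4 = 1/16).
r to a first cousin = 1/8 (first cousins share one grandparent pair — two paths of length 4: r = 2·(1/2)^4 = 1/8).
Summing one r·B term per recipient: 3·0.25·0.309 + 1·0.0625·0.0709 + 3·0.125·0.353 = 0.36855625.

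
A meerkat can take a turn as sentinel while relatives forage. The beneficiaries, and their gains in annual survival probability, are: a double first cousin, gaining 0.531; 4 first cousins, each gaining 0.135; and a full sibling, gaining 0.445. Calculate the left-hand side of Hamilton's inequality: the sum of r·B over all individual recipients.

r to a double first cousin = 0.25 (double first cousins share both grandparent pairs — four paths of length 4: r = 4·(1/2)^4 = 1/4).
r to a first cousin = 1/8 (first cousins share one grandparent pair — two paths of length 4: r = 2·(1/2)^4 = 1/8).
r to a full sibling = 1/2 (full sibs share both parents — two paths of length 2: r = 2·(1/2)^2 = 1/2).
Summing one r·B term per recipient: 1·0.25·0.531 + 4·0.125·0.135 + 1·0.5·0.445 = 0.42275.

0.42275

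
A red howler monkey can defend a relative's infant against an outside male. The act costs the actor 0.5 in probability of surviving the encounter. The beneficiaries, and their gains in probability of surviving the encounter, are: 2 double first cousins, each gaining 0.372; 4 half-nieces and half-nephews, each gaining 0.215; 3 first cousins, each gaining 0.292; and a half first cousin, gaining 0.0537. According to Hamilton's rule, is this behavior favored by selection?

Hamilton's rule: the trait is favored when the sum of r·B over every recipient exceeds the actor's cost C.
r to a double first cousin = 0.25 (double first cousins share both grandparent pairs — four paths of length 4: r = 4·(1/2)^4 = 1/4).
r to a half-niece or half-nephew = 0.125 (half-aunt/uncle↔niece/nephew: one path of length 3: r = (1/2)^3 = 1/8).
r to a first cousin = 0.125 (first cousins share one grandparent pair — two paths of length 4: r = 2·(1/2)^4 = 1/8).
r to a half first cousin = 1/16 (half first cousins share one grandparent — one path of length 4: r = (1/2)^4 = 1/16).
Summing one r·B term per recipient: 2·0.25·0.372 + 4·0.125·0.215 + 3·0.125·0.292 + 1·0.0625·0.0537 = 0.40635625.
0.40635625 < 0.5: the indirect benefit is less than the cost.

No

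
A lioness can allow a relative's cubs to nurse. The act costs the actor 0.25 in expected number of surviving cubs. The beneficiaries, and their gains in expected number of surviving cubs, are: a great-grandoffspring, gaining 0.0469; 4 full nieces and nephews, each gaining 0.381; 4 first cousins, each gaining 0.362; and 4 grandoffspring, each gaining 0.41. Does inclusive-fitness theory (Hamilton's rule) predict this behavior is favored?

Yes

Hamilton's rule: the trait is favored when the sum of r·B over every recipient exceeds the actor's cost C.
r to a great-grandoffspring = 1/8 (three parent–offspring links: r = (1/2)^3 = 1/8).
r to a full niece or nephew = 1/4 (full aunt/uncle↔niece/nephew: two paths of length 3 through the shared grandparent pair: r = 2·(1/2)^3 = 1/4).
r to a first cousin = 0.125 (first cousins share one grandparent pair — two paths of length 4: r = 2·(1/2)^4 = 1/8).
r to a grandoffspring = 0.25 (two parent–offspring links: r = (1/2)^2 = 1/4).
Summing one r·B term per recipient: 1·0.125·0.0469 + 4·0.25·0.381 + 4·0.125·0.362 + 4·0.25·0.41 = 0.9778625.
0.9778625 > 0.25: the indirect benefit exceeds the cost.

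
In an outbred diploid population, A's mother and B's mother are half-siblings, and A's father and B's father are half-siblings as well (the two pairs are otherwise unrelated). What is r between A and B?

With two independent routes of shared ancestry, r is the sum of the two contributions.
A and B are related in two ways: half first cousins through their mothers (r = 1/16) and half first cousins through their fathers (r = 1/16).
r = 1/16 + 1/16 = 1/8 = 0.125.

0.125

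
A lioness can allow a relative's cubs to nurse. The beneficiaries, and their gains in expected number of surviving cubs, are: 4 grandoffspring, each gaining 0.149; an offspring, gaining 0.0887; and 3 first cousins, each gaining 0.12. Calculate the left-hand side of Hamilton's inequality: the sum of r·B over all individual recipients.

r to a grandoffspring = 1/4 (two parent–offspring links: r = (1/2)^2 = 1/4).
r to an offspring = 0.5 (one parent–offspring link: r = (1/2)^1 = 1/2).
r to a first cousin = 1/8 (first cousins share one grandparent pair — two paths of length 4: r = 2·(1/2)^4 = 1/8).
Summing one r·B term per recipient: 4·0.25·0.149 + 1·0.5·0.0887 + 3·0.125·0.12 = 0.23835.

0.23835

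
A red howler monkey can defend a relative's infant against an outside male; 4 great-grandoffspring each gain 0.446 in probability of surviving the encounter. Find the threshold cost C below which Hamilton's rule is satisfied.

0.223

r to a great-grandoffspring = 0.125 (three parent–offspring links: r = (1/2)^3 = 1/8).
Hamilton's rule: n·r·B > C, so the trait is favored while C < n·r·B = 4·0.125·0.446 = 0.223.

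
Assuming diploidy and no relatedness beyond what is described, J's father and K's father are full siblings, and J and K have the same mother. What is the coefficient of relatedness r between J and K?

0.375

Independent pedigree routes through distinct common ancestors add.
J and K are related in two ways: first cousins through their fathers (r = 1/8) and half-sibs through their shared mother (r = 1/4).
r = 1/8 + 1/4 = 3/8 = 0.375.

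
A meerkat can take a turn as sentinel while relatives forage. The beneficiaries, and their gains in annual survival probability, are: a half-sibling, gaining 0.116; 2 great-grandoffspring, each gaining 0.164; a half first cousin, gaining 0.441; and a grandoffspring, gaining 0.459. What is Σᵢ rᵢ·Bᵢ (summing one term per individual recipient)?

r to a half-sibling = 1/4 (half-sibs share one parent — one path of length 2: r = (1/2)^2 = 1/4).
r to a great-grandoffspring = 1/8 (three parent–offspring links: r = (1/2)^3 = 1/8).
r to a half first cousin = 1/16 (half first cousins share one grandparent — one path of length 4: r = (1/2)^4 = 1/16).
r to a grandoffspring = 0.25 (two parent–offspring links: r = (1/2)^2 = 1/4).
Summing one r·B term per recipient: 1·0.25·0.116 + 2·0.125·0.164 + 1·0.0625·0.441 + 1·0.25·0.459 = 0.2123125.

0.2123125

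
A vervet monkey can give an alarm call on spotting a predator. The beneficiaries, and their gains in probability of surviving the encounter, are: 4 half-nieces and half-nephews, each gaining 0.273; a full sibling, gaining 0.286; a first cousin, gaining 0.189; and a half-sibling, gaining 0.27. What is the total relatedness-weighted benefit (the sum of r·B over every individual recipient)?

0.370625

r to a half-niece or half-nephew = 0.125 (half-aunt/uncle↔niece/nephew: one path of length 3: r = (1/2)^3 = 1/8).
r to a full sibling = 1/2 (full sibs share both parents — two paths of length 2: r = 2·(1/2)^2 = 1/2).
r to a first cousin = 0.125 (first cousins share one grandparent pair — two paths of length 4: r = 2·(1/2)^4 = 1/8).
r to a half-sibling = 1/4 (half-sibs share one parent — one path of length 2: r = (1/2)^2 = 1/4).
Summing one r·B term per recipient: 4·0.125·0.273 + 1·0.5·0.286 + 1·0.125·0.189 + 1·0.25·0.27 = 0.370625.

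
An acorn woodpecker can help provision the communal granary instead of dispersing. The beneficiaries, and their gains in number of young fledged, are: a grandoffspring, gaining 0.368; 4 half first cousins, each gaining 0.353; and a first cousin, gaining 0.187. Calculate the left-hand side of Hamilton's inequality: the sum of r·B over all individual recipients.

0.203625

r to a grandoffspring = 1/4 (two parent–offspring links: r = (1/2)^2 = 1/4).
r to a half first cousin = 1/16 (half first cousins share one grandparent — one path of length 4: r = (1/2)^4 = 1/16).
r to a first cousin = 1/8 (first cousins share one grandparent pair — two paths of length 4: r = 2·(1/2)^4 = 1/8).
Summing one r·B term per recipient: 1·0.25·0.368 + 4·0.0625·0.353 + 1·0.125·0.187 = 0.203625.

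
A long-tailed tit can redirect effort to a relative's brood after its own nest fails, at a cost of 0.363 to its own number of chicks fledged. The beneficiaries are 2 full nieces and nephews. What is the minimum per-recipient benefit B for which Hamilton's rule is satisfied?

r to a full niece or nephew = 0.25 (full aunt/uncle↔niece/nephew: two paths of length 3 through the shared grandparent pair: r = 2·(1/2)^3 = 1/4).
Hamilton's rule with n recipients of equal r: n·r·B > C, so B > C/(n·r) = 0.363/(2·0.25) = 0.726.

0.726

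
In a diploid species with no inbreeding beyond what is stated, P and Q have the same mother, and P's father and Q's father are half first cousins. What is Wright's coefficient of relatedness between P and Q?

Relatedness sums over independent paths through distinct common ancestors.
P and Q are related in two ways: half-sibs through their shared mother (r = 1/4) and half second cousins through their fathers (r = 1/64).
r = 1/4 + 1/64 = 17/64 = 0.265625.

0.265625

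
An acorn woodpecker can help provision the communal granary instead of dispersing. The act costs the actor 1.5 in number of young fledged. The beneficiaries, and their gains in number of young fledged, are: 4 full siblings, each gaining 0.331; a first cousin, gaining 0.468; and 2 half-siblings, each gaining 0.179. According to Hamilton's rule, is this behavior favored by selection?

Hamilton's rule: the trait is favored when the sum of r·B over every recipient exceeds the actor's cost C.
r to a full sibling = 1/2 (full sibs share both parents — two paths of length 2: r = 2·(1/2)^2 = 1/2).
r to a first cousin = 0.125 (first cousins share one grandparent pair — two paths of length 4: r = 2·(1/2)^4 = 1/8).
r to a half-sibling = 0.25 (half-sibs share one parent — one path of length 2: r = (1/2)^2 = 1/4).
Summing one r·B term per recipient: 4·0.5·0.331 + 1·0.125·0.468 + 2·0.25·0.179 = 0.81.
0.81 < 1.5: the indirect benefit is less than the cost.

No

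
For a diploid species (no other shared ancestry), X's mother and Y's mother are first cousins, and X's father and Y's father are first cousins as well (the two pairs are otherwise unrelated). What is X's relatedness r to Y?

0.0625

With two independent routes of shared ancestry, r is the sum of the two contributions.
X and Y are related in two ways: second cousins through their mothers (r = 1/32) and second cousins through their fathers (r = 1/32).
r = 1/32 + 1/32 = 0.0625.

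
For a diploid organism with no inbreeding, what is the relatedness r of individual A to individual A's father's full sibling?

0.25

Each parent–offspring link contributes a factor of 1/2, and independent paths through distinct common ancestors add.
Full aunt/uncle↔niece/nephew: two paths of length 3 through the shared grandparent pair: r = 2·(1/2)^3 = 1/4.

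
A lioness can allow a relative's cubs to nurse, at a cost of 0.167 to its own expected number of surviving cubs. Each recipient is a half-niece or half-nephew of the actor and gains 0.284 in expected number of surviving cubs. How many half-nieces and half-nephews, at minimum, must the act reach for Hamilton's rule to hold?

r to a half-niece or half-nephew = 1/8 (half-aunt/uncle↔niece/nephew: one path of length 3: r = (1/2)^3 = 1/8).
Hamilton's rule: n·r·B > C  ⇒  n > C/(r·B) = 0.167/(0.125·0.284) = 4.704.
The smallest integer exceeding 4.704 is 5.

5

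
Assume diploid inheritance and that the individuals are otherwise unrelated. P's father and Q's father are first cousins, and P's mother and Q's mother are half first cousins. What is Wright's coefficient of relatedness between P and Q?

0.046875

With two independent routes of shared ancestry, r is the sum of the two contributions.
P and Q are related in two ways: second cousins through their fathers (r = 1/32) and half second cousins through their mothers (r = 1/64).
r = 1/32 + 1/64 = 0.046875.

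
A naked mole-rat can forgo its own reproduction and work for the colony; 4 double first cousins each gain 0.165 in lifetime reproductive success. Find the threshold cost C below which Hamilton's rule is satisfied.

r to a double first cousin = 1/4 (double first cousins share both grandparent pairs — four paths of length 4: r = 4·(1/2)^4 = 1/4).
Hamilton's rule: n·r·B > C, so the trait is favored while C < n·r·B = 4·0.25·0.165 = 0.165.

0.165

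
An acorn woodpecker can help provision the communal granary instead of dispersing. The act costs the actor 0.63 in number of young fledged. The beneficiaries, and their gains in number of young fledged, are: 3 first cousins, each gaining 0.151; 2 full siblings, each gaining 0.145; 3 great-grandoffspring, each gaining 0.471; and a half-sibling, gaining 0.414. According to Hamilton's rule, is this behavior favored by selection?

Hamilton's rule: the trait is favored when the sum of r·B over every recipient exceeds the actor's cost C.
r to a first cousin = 1/8 (first cousins share one grandparent pair — two paths of length 4: r = 2·(1/2)^4 = 1/8).
r to a full sibling = 1/2 (full sibs share both parents — two paths of length 2: r = 2·(1/2)^2 = 1/2).
r to a great-grandoffspring = 1/8 (three parent–offspring links: r = (1/2)^3 = 1/8).
r to a half-sibling = 1/4 (half-sibs share one parent — one path of length 2: r = (1/2)^2 = 1/4).
Summing one r·B term per recipient: 3·0.125·0.151 + 2·0.5·0.145 + 3·0.125·0.471 + 1·0.25·0.414 = 0.48175.
0.48175 < 0.63: the indirect benefit is less than the cost.

No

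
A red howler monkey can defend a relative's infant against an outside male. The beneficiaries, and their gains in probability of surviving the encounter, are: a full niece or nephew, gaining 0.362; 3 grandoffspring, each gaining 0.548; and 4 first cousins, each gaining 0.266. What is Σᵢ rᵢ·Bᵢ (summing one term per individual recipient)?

r to a full niece or nephew = 1/4 (full aunt/uncle↔niece/nephew: two paths of length 3 through the shared grandparent pair: r = 2·(1/2)^3 = 1/4).
r to a grandoffspring = 1/4 (two parent–offspring links: r = (1/2)^2 = 1/4).
r to a first cousin = 0.125 (first cousins share one grandparent pair — two paths of length 4: r = 2·(1/2)^4 = 1/8).
Summing one r·B term per recipient: 1·0.25·0.362 + 3·0.25·0.548 + 4·0.125·0.266 = 0.6345.

0.6345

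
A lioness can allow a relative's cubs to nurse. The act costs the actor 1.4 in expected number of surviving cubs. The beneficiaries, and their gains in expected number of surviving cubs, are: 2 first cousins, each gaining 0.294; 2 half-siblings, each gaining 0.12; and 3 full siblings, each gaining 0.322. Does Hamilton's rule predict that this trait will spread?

Hamilton's rule: the trait is favored when the sum of r·B over every recipient exceeds the actor's cost C.
r to a first cousin = 0.125 (first cousins share one grandparent pair — two paths of length 4: r = 2·(1/2)^4 = 1/8).
r to a half-sibling = 1/4 (half-sibs share one parent — one path of length 2: r = (1/2)^2 = 1/4).
r to a full sibling = 0.5 (full sibs share both parents — two paths of length 2: r = 2·(1/2)^2 = 1/2).
Summing one r·B term per recipient: 2·0.125·0.294 + 2·0.25·0.12 + 3·0.5·0.322 = 0.6165.
0.6165 < 1.4: the indirect benefit is less than the cost.

No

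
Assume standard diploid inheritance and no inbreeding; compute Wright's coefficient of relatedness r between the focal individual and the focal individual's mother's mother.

Each parent–offspring link contributes a factor of 1/2, and independent paths through distinct common ancestors add.
Two parent–offspring links: r = (1/2)^2 = 1/4.

0.25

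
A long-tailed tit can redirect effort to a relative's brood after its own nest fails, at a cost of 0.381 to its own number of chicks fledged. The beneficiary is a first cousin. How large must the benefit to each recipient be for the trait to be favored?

r to a first cousin = 1/8 (first cousins share one grandparent pair — two paths of length 4: r = 2·(1/2)^4 = 1/8).
Hamilton's rule with n recipients of equal r: n·r·B > C, so B > C/(n·r) = 0.381/(1·0.125) = 3.048.

3.048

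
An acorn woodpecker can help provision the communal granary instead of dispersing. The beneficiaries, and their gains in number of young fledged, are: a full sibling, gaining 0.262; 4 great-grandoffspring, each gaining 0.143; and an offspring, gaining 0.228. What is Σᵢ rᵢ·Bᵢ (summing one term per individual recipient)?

0.3165

r to a full sibling = 1/2 (full sibs share both parents — two paths of length 2: r = 2·(1/2)^2 = 1/2).
r to a great-grandoffspring = 1/8 (three parent–offspring links: r = (1/2)^3 = 1/8).
r to an offspring = 0.5 (one parent–offspring link: r = (1/2)^1 = 1/2).
Summing one r·B term per recipient: 1·0.5·0.262 + 4·0.125·0.143 + 1·0.5·0.228 = 0.3165.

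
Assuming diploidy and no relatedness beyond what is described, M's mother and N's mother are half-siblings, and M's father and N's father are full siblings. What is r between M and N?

Independent pedigree routes through distinct common ancestors add.
M and N are related in two ways: half first cousins through their mothers (r = 1/16) and first cousins through their fathers (r = 1/8).
r = 1/16 + 1/8 = 3/16 = 0.1875.

0.1875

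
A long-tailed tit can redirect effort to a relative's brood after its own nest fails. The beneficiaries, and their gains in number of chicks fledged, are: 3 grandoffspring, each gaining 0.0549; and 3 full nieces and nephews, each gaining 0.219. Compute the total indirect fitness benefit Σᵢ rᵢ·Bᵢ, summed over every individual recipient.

0.205425

r to a grandoffspring = 0.25 (two parent–offspring links: r = (1/2)^2 = 1/4).
r to a full niece or nephew = 0.25 (full aunt/uncle↔niece/nephew: two paths of length 3 through the shared grandparent pair: r = 2·(1/2)^3 = 1/4).
Summing one r·B term per recipient: 3·0.25·0.0549 + 3·0.25·0.219 = 0.205425.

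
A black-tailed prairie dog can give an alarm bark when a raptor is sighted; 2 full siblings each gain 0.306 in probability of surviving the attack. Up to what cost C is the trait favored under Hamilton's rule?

0.306

r to a full sibling = 0.5 (full sibs share both parents — two paths of length 2: r = 2·(1/2)^2 = 1/2).
Hamilton's rule: n·r·B > C, so the trait is favored while C < n·r·B = 2·0.5·0.306 = 0.306.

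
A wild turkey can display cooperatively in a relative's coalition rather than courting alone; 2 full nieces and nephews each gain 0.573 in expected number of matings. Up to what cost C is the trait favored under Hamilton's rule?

0.2865

r to a full niece or nephew = 0.25 (full aunt/uncle↔niece/nephew: two paths of length 3 through the shared grandparent pair: r = 2·(1/2)^3 = 1/4).
Hamilton's rule: n·r·B > C, so the trait is favored while C < n·r·B = 2·0.25·0.573 = 0.2865.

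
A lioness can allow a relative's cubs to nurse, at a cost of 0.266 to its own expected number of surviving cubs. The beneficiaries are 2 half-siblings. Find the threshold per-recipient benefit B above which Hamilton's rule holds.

0.532

r to a half-sibling = 0.25 (half-sibs share one parent — one path of length 2: r = (1/2)^2 = 1/4).
Hamilton's rule with n recipients of equal r: n·r·B > C, so B > C/(n·r) = 0.266/(2·0.25) = 0.532.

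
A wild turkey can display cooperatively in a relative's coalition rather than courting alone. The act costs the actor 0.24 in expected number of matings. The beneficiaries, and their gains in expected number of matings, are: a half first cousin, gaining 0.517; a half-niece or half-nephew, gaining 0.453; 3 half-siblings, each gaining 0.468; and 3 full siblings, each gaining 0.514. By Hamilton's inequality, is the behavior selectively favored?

Hamilton's rule: the trait is favored when the sum of r·B over every recipient exceeds the actor's cost C.
r to a half first cousin = 1/16 (half first cousins share one grandparent — one path of length 4: r = (1/2)^4 = 1/16).
r to a half-niece or half-nephew = 1/8 (half-aunt/uncle↔niece/nephew: one path of length 3: r = (1/2)^3 = 1/8).
r to a half-sibling = 0.25 (half-sibs share one parent — one path of length 2: r = (1/2)^2 = 1/4).
r to a full sibling = 0.5 (full sibs share both parents — two paths of length 2: r = 2·(1/2)^2 = 1/2).
Summing one r·B term per recipient: 1·0.0625·0.517 + 1·0.125·0.453 + 3·0.25·0.468 + 3·0.5·0.514 = 1.2109375.
1.2109375 > 0.24: the indirect benefit exceeds the cost.

Yes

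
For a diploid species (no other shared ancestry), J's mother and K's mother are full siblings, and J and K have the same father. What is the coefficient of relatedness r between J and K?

0.375

Wright's path rule: contributions from independent ancestry routes add.
J and K are related in two ways: first cousins through their mothers (r = 1/8) and half-sibs through their shared father (r = 1/4).
r = 1/8 + 1/4 = 3/8 = 0.375.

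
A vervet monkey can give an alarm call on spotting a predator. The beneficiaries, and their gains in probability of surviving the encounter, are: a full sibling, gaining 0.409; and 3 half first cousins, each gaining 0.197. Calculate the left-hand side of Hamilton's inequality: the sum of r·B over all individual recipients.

0.2414375

r to a full sibling = 1/2 (full sibs share both parents — two paths of length 2: r = 2·(1/2)^2 = 1/2).
r to a half first cousin = 0.0625 (half first cousins share one grandparent — one path of length 4: r = (1/2)^4 = 1/16).
Summing one r·B term per recipient: 1·0.5·0.409 + 3·0.0625·0.197 = 0.2414375.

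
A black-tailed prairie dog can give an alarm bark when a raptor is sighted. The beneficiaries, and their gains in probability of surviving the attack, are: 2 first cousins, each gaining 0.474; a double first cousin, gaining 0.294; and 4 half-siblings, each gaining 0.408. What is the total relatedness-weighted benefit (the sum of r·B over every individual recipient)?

0.6

r to a first cousin = 0.125 (first cousins share one grandparent pair — two paths of length 4: r = 2·(1/2)^4 = 1/8).
r to a double first cousin = 0.25 (double first cousins share both grandparent pairs — four paths of length 4: r = 4·(1/2)^4 = 1/4).
r to a half-sibling = 0.25 (half-sibs share one parent — one path of length 2: r = (1/2)^2 = 1/4).
Summing one r·B term per recipient: 2·0.125·0.474 + 1·0.25·0.294 + 4·0.25·0.408 = 0.6.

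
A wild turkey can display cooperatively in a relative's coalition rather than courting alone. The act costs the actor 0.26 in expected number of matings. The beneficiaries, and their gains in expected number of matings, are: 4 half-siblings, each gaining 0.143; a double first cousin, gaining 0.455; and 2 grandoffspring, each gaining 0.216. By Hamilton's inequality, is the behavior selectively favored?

Yes

Hamilton's rule: the trait is favored when the sum of r·B over every recipient exceeds the actor's cost C.
r to a half-sibling = 0.25 (half-sibs share one parent — one path of length 2: r = (1/2)^2 = 1/4).
r to a double first cousin = 0.25 (double first cousins share both grandparent pairs — four paths of length 4: r = 4·(1/2)^4 = 1/4).
r to a grandoffspring = 1/4 (two parent–offspring links: r = (1/2)^2 = 1/4).
Summing one r·B term per recipient: 4·0.25·0.143 + 1·0.25·0.455 + 2·0.25·0.216 = 0.36475.
0.36475 > 0.26: the indirect benefit exceeds the cost.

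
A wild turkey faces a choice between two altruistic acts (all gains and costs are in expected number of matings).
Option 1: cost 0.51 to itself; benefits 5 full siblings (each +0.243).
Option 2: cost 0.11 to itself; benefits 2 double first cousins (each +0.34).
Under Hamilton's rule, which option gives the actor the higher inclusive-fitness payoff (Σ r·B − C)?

Option 1: r to a full sibling = 0.5.
Option 1: Σ r·B − C = (5·0.5·0.243) − 0.51 = 0.0975.
Option 2: r to a double first cousin = 0.25.
Option 2: Σ r·B − C = (2·0.25·0.34) − 0.11 = 0.06.
Option 1 has the higher net inclusive-fitness payoff.

Option 1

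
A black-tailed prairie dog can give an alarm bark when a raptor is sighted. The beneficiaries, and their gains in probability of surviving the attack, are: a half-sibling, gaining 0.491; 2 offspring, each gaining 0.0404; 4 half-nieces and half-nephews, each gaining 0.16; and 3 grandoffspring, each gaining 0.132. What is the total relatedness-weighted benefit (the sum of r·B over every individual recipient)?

r to a half-sibling = 1/4 (half-sibs share one parent — one path of length 2: r = (1/2)^2 = 1/4).
r to an offspring = 1/2 (one parent–offspring link: r = (1/2)^1 = 1/2).
r to a half-niece or half-nephew = 1/8 (half-aunt/uncle↔niece/nephew: one path of length 3: r = (1/2)^3 = 1/8).
r to a grandoffspring = 0.25 (two parent–offspring links: r = (1/2)^2 = 1/4).
Summing one r·B term per recipient: 1·0.25·0.491 + 2·0.5·0.0404 + 4·0.125·0.16 + 3·0.25·0.132 = 0.34215.

0.34215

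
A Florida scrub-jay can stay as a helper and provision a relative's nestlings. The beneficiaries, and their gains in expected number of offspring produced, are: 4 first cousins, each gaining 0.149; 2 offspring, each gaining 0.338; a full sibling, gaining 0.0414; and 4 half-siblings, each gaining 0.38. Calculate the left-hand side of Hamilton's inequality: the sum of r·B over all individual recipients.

r to a first cousin = 1/8 (first cousins share one grandparent pair — two paths of length 4: r = 2·(1/2)^4 = 1/8).
r to an offspring = 0.5 (one parent–offspring link: r = (1/2)^1 = 1/2).
r to a full sibling = 1/2 (full sibs share both parents — two paths of length 2: r = 2·(1/2)^2 = 1/2).
r to a half-sibling = 0.25 (half-sibs share one parent — one path of length 2: r = (1/2)^2 = 1/4).
Summing one r·B term per recipient: 4·0.125·0.149 + 2·0.5·0.338 + 1·0.5·0.0414 + 4·0.25·0.38 = 0.8132.

0.8132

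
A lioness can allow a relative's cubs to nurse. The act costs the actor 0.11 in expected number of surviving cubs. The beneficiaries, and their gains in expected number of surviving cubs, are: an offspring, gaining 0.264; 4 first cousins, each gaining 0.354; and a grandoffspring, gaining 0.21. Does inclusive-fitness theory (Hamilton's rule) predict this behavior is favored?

Yes

Hamilton's rule: the trait is favored when the sum of r·B over every recipient exceeds the actor's cost C.
r to an offspring = 1/2 (one parent–offspring link: r = (1/2)^1 = 1/2).
r to a first cousin = 0.125 (first cousins share one grandparent pair — two paths of length 4: r = 2·(1/2)^4 = 1/8).
r to a grandoffspring = 1/4 (two parent–offspring links: r = (1/2)^2 = 1/4).
Summing one r·B term per recipient: 1·0.5·0.264 + 4·0.125·0.354 + 1·0.25·0.21 = 0.3615.
0.3615 > 0.11: the indirect benefit exceeds the cost.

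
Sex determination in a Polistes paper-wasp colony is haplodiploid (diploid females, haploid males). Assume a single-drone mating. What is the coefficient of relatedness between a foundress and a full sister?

Haplodiploid full sisters inherit their father's entire haploid genome identically (contributing 1/2) and on average half of their mother's contribution (1/2 · 1/2 = 1/4); r = 1/2 + 1/4 = 3/4.

0.75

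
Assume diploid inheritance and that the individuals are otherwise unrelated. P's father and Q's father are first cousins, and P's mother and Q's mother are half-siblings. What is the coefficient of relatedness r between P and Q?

0.09375

Independent pedigree routes through distinct common ancestors add.
P and Q are related in two ways: second cousins through their fathers (r = 1/32) and half first cousins through their mothers (r = 1/16).
r = 1/32 + 1/16 = 0.09375.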